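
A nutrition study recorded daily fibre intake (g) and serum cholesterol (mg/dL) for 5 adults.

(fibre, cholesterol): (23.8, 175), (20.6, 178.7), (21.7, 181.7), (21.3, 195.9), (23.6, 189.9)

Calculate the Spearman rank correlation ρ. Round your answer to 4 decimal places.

Rank fibre: 5, 1, 3, 2, 4
Rank cholesterol: 1, 2, 3, 5, 4
d = rank(fibre) − rank(cholesterol): 4, -1, 0, -3, 0; Σd² = 26
ρ = 1 − 6Σd² / [n(n²−1)] = 1 − 6×26 / (5×24) = 1 − 156/120 ≈ -0.3000

-0.3000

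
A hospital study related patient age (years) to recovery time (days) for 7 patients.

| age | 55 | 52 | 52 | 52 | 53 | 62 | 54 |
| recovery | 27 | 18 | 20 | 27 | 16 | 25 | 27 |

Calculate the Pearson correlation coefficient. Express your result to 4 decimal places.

n = 7, Σx = 380, Σy = 160, Σx² = 20706, Σy² = 3792, Σxy = 8721
nΣxy − ΣxΣy = 61047 − 60800 = 247
nΣx² − (Σx)² = 144942 − 144400 = 542; nΣy² − (Σy)² = 26544 − 25600 = 944
r = 247 / √(542 × 944) = 247 / 715.2957 ≈ 0.3453

0.3453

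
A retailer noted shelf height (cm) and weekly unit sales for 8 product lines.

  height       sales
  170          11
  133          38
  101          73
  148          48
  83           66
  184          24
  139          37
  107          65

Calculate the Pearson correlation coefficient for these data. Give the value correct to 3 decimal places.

-0.904

n = 8, Σx = 1065, Σy = 362, Σx² = 150209, Σy² = 19724, Σxy = 43393
nΣxy − ΣxΣy = 347144 − 385530 = -38386
nΣx² − (Σx)² = 1201672 − 1134225 = 67447; nΣy² − (Σy)² = 157792 − 131044 = 26748
r = -38386 / √(67447 × 26748) = -38386 / 42474.3729 ≈ -0.904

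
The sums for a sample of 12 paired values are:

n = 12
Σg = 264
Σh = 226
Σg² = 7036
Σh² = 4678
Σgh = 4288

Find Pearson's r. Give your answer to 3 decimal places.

r = (nΣgh − ΣgΣh) / √[(nΣg² − (Σg)²)(nΣh² − (Σh)²)]
Numerator: 12×4288 − 264×226 = -8208
Denominator: √[(84432 − 69696)(56136 − 51076)] = √[14736 × 5060] = 8635.0541
r = -8208 / 8635.0541 ≈ -0.951

-0.951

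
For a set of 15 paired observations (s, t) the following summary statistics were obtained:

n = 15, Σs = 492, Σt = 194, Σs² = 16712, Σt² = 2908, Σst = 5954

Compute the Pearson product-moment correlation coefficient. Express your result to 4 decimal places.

-0.8548

r = (nΣst − ΣsΣt) / √[(nΣs² − (Σs)²)(nΣt² − (Σt)²)]
Numerator: 15×5954 − 492×194 = -6138
Denominator: √[(250680 − 242064)(43620 − 37636)] = √[8616 × 5984] = 7180.4000
r = -6138 / 7180.4000 ≈ -0.8548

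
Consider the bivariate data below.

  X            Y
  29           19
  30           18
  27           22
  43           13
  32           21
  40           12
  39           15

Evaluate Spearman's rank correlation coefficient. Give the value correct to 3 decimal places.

Rank X: 2, 3, 1, 7, 4, 6, 5
Rank Y: 5, 4, 7, 2, 6, 1, 3
d = rank(X) − rank(Y): -3, -1, -6, 5, -2, 5, 2; Σd² = 104
ρ = 1 − 6Σd² / [n(n²−1)] = 1 − 6×104 / (7×48) = 1 − 624/336 ≈ -0.857

-0.857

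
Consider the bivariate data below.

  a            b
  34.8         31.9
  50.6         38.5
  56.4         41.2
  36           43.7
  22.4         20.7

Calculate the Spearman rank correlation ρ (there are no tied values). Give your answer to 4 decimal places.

0.7000

Rank a: 2, 4, 5, 3, 1
Rank b: 2, 3, 4, 5, 1
d = rank(a) − rank(b): 0, 1, 1, -2, 0; Σd² = 6
ρ = 1 − 6Σd² / [n(n²−1)] = 1 − 6×6 / (5×24) = 1 − 36/120 ≈ 0.7000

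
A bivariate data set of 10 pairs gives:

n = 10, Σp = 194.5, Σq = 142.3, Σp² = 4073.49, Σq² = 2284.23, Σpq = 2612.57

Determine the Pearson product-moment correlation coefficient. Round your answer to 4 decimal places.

-0.5654

r = (nΣpq − ΣpΣq) / √[(nΣp² − (Σp)²)(nΣq² − (Σq)²)]
Numerator: 10×2612.57 − 194.5×142.3 = -1551.65
Denominator: √[(40734.9 − 37830.25)(22842.3 − 20249.29)] = √[2904.65 × 2593.01] = 2744.4100
r = -1551.65 / 2744.4100 ≈ -0.5654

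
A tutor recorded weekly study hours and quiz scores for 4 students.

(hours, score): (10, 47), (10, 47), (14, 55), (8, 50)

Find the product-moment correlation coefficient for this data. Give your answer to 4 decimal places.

n = 4, Σx = 42, Σy = 199, Σx² = 460, Σy² = 9943, Σxy = 2110
nΣxy − ΣxΣy = 8440 − 8358 = 82
nΣx² − (Σx)² = 1840 − 1764 = 76; nΣy² − (Σy)² = 39772 − 39601 = 171
r = 82 / √(76 × 171) = 82 / 114.0000 ≈ 0.7193

0.7193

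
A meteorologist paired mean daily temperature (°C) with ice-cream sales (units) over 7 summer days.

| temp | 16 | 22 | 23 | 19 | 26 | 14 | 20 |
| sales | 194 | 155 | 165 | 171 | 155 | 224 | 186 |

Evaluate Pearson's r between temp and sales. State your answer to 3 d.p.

-0.904

n = 7, Σx = 140, Σy = 1250, Σx² = 2902, Σy² = 226924, Σxy = 24444
nΣxy − ΣxΣy = 171108 − 175000 = -3892
nΣx² − (Σx)² = 20314 − 19600 = 714; nΣy² − (Σy)² = 1588468 − 1562500 = 25968
r = -3892 / √(714 × 25968) = -3892 / 4305.9438 ≈ -0.904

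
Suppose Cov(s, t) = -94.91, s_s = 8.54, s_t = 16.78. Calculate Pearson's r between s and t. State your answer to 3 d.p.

-0.662

r = Cov(s,t) / (s_s · s_t) = -94.91 / (8.54 × 16.78)
  = -94.91 / 143.3012 ≈ -0.662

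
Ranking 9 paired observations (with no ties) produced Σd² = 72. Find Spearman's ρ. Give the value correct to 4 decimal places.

ρ = 1 − 6Σd² / [n(n²−1)] = 1 − 6×72 / (9×80)
  = 1 − 432/720 = 1 − 0.60000 ≈ 0.4000

0.4000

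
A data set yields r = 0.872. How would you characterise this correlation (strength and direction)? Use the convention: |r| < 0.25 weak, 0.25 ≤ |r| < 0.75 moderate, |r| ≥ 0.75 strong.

r = 0.872 > 0 so the relationship is positive.
|r| = 0.872, which falls in the strong range.

strong positive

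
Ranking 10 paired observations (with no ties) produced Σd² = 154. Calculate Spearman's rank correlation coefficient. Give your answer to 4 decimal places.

ρ = 1 − 6Σd² / [n(n²−1)] = 1 − 6×154 / (10×99)
  = 1 − 924/990 = 1 − 0.93333 ≈ 0.0667

0.0667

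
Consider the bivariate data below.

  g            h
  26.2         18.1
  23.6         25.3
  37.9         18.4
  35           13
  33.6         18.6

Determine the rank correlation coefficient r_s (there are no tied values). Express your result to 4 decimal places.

-0.5000

Rank g: 2, 1, 5, 4, 3
Rank h: 2, 5, 3, 1, 4
d = rank(g) − rank(h): 0, -4, 2, 3, -1; Σd² = 30
ρ = 1 − 6Σd² / [n(n²−1)] = 1 − 6×30 / (5×24) = 1 − 180/120 ≈ -0.5000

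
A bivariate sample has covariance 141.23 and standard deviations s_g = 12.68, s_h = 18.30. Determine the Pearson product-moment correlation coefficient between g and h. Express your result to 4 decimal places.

r = Cov(g,h) / (s_g · s_h) = 141.23 / (12.68 × 18.30)
  = 141.23 / 232.0440 ≈ 0.6086

0.6086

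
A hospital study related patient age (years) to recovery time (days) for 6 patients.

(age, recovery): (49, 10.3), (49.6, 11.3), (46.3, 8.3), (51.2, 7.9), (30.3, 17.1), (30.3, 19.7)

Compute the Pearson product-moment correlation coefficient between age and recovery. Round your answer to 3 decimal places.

-0.935

n = 6, Σx = 256.7, Σy = 74.6, Σx² = 11462.47, Σy² = 1045.58, Σxy = 2968.99
nΣxy − ΣxΣy = 17813.94 − 19149.82 = -1335.88
nΣx² − (Σx)² = 68774.82 − 65894.89 = 2879.93; nΣy² − (Σy)² = 6273.48 − 5565.16 = 708.32
r = -1335.88 / √(2879.93 × 708.32) = -1335.88 / 1428.2549 ≈ -0.935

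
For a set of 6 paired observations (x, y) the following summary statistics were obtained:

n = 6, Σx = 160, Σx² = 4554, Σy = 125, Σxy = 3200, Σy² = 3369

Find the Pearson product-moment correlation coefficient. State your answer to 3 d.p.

r = (nΣxy − ΣxΣy) / √[(nΣx² − (Σx)²)(nΣy² − (Σy)²)]
Numerator: 6×3200 − 160×125 = -800
Denominator: √[(27324 − 25600)(20214 − 15625)] = √[1724 × 4589] = 2812.7275
r = -800 / 2812.7275 ≈ -0.284

-0.284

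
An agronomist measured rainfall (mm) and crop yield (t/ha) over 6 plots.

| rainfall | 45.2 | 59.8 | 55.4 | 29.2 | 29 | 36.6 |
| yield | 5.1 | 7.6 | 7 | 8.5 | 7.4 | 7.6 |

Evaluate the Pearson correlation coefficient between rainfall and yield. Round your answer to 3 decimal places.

-0.315

n = 6, Σx = 255.2, Σy = 43.2, Σx² = 11721.44, Σy² = 317.54, Σxy = 1813.76
nΣxy − ΣxΣy = 10882.56 − 11024.64 = -142.08
nΣx² − (Σx)² = 70328.64 − 65127.04 = 5201.6; nΣy² − (Σy)² = 1905.24 − 1866.24 = 39
r = -142.08 / √(5201.6 × 39) = -142.08 / 450.4025 ≈ -0.315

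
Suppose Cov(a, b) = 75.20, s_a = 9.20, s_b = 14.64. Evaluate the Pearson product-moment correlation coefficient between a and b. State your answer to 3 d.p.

0.558

r = Cov(a,b) / (s_a · s_b) = 75.20 / (9.20 × 14.64)
  = 75.20 / 134.6880 ≈ 0.558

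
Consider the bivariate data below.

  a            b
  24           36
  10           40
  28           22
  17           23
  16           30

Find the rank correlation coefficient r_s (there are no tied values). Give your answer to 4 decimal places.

-0.7000

Rank a: 4, 1, 5, 3, 2
Rank b: 4, 5, 1, 2, 3
d = rank(a) − rank(b): 0, -4, 4, 1, -1; Σd² = 34
ρ = 1 − 6Σd² / [n(n²−1)] = 1 − 6×34 / (5×24) = 1 − 204/120 ≈ -0.7000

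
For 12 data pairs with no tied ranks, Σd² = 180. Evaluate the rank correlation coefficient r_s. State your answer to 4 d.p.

0.3706

ρ = 1 − 6Σd² / [n(n²−1)] = 1 − 6×180 / (12×143)
  = 1 − 1080/1716 = 1 − 0.62937 ≈ 0.3706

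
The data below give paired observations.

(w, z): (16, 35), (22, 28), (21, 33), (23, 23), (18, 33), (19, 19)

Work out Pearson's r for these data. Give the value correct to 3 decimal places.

-0.457

n = 6, Σw = 119, Σz = 171, Σw² = 2395, Σz² = 5077, Σwz = 3353
nΣwz − ΣwΣz = 20118 − 20349 = -231
nΣw² − (Σw)² = 14370 − 14161 = 209; nΣz² − (Σz)² = 30462 − 29241 = 1221
r = -231 / √(209 × 1221) = -231 / 505.1624 ≈ -0.457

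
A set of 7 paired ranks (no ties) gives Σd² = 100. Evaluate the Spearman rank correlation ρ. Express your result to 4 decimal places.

ρ = 1 − 6Σd² / [n(n²−1)] = 1 − 6×100 / (7×48)
  = 1 − 600/336 = 1 − 1.78571 ≈ -0.7857

-0.7857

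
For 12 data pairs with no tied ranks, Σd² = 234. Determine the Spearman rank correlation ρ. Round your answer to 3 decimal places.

0.182

ρ = 1 − 6Σd² / [n(n²−1)] = 1 − 6×234 / (12×143)
  = 1 − 1404/1716 = 1 − 0.8182 ≈ 0.182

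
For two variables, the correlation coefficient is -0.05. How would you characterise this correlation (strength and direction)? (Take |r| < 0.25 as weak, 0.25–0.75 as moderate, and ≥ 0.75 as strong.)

weak negative

r = -0.05 < 0 so the relationship is negative.
|r| = 0.05, which falls in the weak range.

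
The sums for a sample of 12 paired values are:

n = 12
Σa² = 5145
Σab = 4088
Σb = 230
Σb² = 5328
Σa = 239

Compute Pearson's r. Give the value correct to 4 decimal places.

r = (nΣab − ΣaΣb) / √[(nΣa² − (Σa)²)(nΣb² − (Σb)²)]
Numerator: 12×4088 − 239×230 = -5914
Denominator: √[(61740 − 57121)(63936 − 52900)] = √[4619 × 11036] = 7139.6978
r = -5914 / 7139.6978 ≈ -0.8283

-0.8283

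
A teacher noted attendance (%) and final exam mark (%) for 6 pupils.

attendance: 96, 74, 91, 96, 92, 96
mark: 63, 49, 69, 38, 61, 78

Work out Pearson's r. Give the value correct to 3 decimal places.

n = 6, Σx = 545, Σy = 358, Σx² = 49869, Σy² = 22380, Σxy = 32701
nΣxy − ΣxΣy = 196206 − 195110 = 1096
nΣx² − (Σx)² = 299214 − 297025 = 2189; nΣy² − (Σy)² = 134280 − 128164 = 6116
r = 1096 / √(2189 × 6116) = 1096 / 3658.9512 ≈ 0.300

0.300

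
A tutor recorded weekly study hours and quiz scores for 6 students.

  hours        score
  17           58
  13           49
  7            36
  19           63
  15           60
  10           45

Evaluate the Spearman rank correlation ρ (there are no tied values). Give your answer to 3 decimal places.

Rank hours: 5, 3, 1, 6, 4, 2
Rank score: 4, 3, 1, 6, 5, 2
d = rank(hours) − rank(score): 1, 0, 0, 0, -1, 0; Σd² = 2
ρ = 1 − 6Σd² / [n(n²−1)] = 1 − 6×2 / (6×35) = 1 − 12/210 ≈ 0.943

0.943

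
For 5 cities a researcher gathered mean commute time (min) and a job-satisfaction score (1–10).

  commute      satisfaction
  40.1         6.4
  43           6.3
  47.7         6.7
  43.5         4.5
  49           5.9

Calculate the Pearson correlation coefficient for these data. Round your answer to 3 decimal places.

n = 5, Σx = 223.3, Σy = 29.8, Σx² = 10025.55, Σy² = 180.6, Σxy = 1331.98
nΣxy − ΣxΣy = 6659.9 − 6654.34 = 5.56
nΣx² − (Σx)² = 50127.75 − 49862.89 = 264.86; nΣy² − (Σy)² = 903 − 888.04 = 14.96
r = 5.56 / √(264.86 × 14.96) = 5.56 / 62.9468 ≈ 0.088

0.088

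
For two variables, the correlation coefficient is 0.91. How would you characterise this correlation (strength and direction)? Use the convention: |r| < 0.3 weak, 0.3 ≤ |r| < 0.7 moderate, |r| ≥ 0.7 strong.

strong positive

r = 0.91 > 0 so the relationship is positive.
|r| = 0.91, which falls in the strong range.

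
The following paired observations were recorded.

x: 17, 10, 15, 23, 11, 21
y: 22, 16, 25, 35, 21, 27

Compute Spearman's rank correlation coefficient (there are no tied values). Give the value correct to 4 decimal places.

0.9429

Rank x: 4, 1, 3, 6, 2, 5
Rank y: 3, 1, 4, 6, 2, 5
d = rank(x) − rank(y): 1, 0, -1, 0, 0, 0; Σd² = 2
ρ = 1 − 6Σd² / [n(n²−1)] = 1 − 6×2 / (6×35) = 1 − 12/210 ≈ 0.9429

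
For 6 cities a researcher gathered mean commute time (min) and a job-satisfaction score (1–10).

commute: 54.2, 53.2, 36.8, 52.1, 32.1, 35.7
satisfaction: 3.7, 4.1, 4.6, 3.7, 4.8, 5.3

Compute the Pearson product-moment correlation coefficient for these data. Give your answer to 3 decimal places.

n = 6, Σx = 264.1, Σy = 26.2, Σx² = 12141.43, Σy² = 116.48, Σxy = 1124
nΣxy − ΣxΣy = 6744 − 6919.42 = -175.42
nΣx² − (Σx)² = 72848.58 − 69748.81 = 3099.77; nΣy² − (Σy)² = 698.88 − 686.44 = 12.44
r = -175.42 / √(3099.77 × 12.44) = -175.42 / 196.3699 ≈ -0.893

-0.893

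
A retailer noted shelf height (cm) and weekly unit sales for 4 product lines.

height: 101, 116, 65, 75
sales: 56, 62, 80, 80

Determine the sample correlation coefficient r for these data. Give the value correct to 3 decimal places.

n = 4, Σx = 357, Σy = 278, Σx² = 33507, Σy² = 19780, Σxy = 24048
nΣxy − ΣxΣy = 96192 − 99246 = -3054
nΣx² − (Σx)² = 134028 − 127449 = 6579; nΣy² − (Σy)² = 79120 − 77284 = 1836
r = -3054 / √(6579 × 1836) = -3054 / 3475.4919 ≈ -0.879

-0.879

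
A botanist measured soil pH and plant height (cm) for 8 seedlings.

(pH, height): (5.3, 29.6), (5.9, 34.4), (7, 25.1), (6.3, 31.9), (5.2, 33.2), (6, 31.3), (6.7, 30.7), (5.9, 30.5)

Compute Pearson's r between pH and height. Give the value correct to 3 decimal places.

n = 8, Σx = 48.3, Σy = 246.7, Σx² = 294.33, Σy² = 7661.81, Σxy = 1482.59
nΣxy − ΣxΣy = 11860.72 − 11915.61 = -54.89
nΣx² − (Σx)² = 2354.64 − 2332.89 = 21.75; nΣy² − (Σy)² = 61294.48 − 60860.89 = 433.59
r = -54.89 / √(21.75 × 433.59) = -54.89 / 97.1112 ≈ -0.565

-0.565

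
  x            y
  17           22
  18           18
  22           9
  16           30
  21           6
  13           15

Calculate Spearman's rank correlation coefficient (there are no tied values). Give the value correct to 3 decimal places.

-0.600

Rank x: 3, 4, 6, 2, 5, 1
Rank y: 5, 4, 2, 6, 1, 3
d = rank(x) − rank(y): -2, 0, 4, -4, 4, -2; Σd² = 56
ρ = 1 − 6Σd² / [n(n²−1)] = 1 − 6×56 / (6×35) = 1 − 336/210 ≈ -0.600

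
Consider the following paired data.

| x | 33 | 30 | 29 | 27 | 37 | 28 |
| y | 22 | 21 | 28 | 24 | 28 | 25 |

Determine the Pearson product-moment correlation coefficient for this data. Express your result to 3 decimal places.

n = 6, Σx = 184, Σy = 148, Σx² = 5712, Σy² = 3694, Σxy = 4552
nΣxy − ΣxΣy = 27312 − 27232 = 80
nΣx² − (Σx)² = 34272 − 33856 = 416; nΣy² − (Σy)² = 22164 − 21904 = 260
r = 80 / √(416 × 260) = 80 / 328.8769 ≈ 0.243

0.243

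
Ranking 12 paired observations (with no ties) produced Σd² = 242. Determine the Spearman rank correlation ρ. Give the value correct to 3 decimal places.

ρ = 1 − 6Σd² / [n(n²−1)] = 1 − 6×242 / (12×143)
  = 1 − 1452/1716 = 1 − 0.8462 ≈ 0.154

0.154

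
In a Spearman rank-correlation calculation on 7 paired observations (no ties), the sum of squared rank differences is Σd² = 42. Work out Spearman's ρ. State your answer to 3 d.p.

0.250

ρ = 1 − 6Σd² / [n(n²−1)] = 1 − 6×42 / (7×48)
  = 1 − 252/336 = 1 − 0.7500 ≈ 0.250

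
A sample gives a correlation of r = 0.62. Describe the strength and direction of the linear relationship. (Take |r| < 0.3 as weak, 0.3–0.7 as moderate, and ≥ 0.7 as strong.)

r = 0.62 > 0 so the relationship is positive.
|r| = 0.62, which falls in the moderate range.

moderate positive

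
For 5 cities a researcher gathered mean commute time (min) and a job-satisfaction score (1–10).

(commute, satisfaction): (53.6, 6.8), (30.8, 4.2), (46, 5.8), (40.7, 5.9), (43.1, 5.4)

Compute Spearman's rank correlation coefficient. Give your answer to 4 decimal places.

Rank commute: 5, 1, 4, 2, 3
Rank satisfaction: 5, 1, 3, 4, 2
d = rank(commute) − rank(satisfaction): 0, 0, 1, -2, 1; Σd² = 6
ρ = 1 − 6Σd² / [n(n²−1)] = 1 − 6×6 / (5×24) = 1 − 36/120 ≈ 0.7000

0.7000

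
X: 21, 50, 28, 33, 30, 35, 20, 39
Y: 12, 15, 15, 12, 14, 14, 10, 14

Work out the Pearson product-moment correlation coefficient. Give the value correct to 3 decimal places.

n = 8, ΣX = 256, ΣY = 106, ΣX² = 8860, ΣY² = 1426, ΣXY = 3474
nΣXY − ΣXΣY = 27792 − 27136 = 656
nΣX² − (ΣX)² = 70880 − 65536 = 5344; nΣY² − (ΣY)² = 11408 − 11236 = 172
r = 656 / √(5344 × 172) = 656 / 958.7325 ≈ 0.684

0.684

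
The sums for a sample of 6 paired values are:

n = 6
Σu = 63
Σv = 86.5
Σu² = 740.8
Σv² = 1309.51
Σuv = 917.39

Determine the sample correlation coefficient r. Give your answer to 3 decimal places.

r = (nΣuv − ΣuΣv) / √[(nΣu² − (Σu)²)(nΣv² − (Σv)²)]
Numerator: 6×917.39 − 63×86.5 = 54.84
Denominator: √[(4444.8 − 3969)(7857.06 − 7482.25)] = √[475.8 × 374.81] = 422.2968
r = 54.84 / 422.2968 ≈ 0.130

0.130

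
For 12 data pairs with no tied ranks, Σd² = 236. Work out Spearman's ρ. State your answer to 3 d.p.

0.175

ρ = 1 − 6Σd² / [n(n²−1)] = 1 − 6×236 / (12×143)
  = 1 − 1416/1716 = 1 − 0.8252 ≈ 0.175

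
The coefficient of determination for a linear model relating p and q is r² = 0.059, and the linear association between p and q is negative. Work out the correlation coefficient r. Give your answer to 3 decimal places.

|r| = √0.059 = 0.243
The association is negative, so r = −0.243.

-0.243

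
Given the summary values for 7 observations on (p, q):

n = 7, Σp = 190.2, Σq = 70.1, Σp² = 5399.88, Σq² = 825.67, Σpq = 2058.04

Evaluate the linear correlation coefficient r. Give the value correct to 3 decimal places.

0.905

r = (nΣpq − ΣpΣq) / √[(nΣp² − (Σp)²)(nΣq² − (Σq)²)]
Numerator: 7×2058.04 − 190.2×70.1 = 1073.26
Denominator: √[(37799.16 − 36176.04)(5779.69 − 4914.01)] = √[1623.12 × 865.68] = 1185.3702
r = 1073.26 / 1185.3702 ≈ 0.905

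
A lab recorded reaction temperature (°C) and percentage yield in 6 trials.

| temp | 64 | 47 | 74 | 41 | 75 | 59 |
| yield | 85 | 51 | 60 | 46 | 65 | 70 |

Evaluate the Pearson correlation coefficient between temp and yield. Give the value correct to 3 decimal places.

0.563

n = 6, Σx = 360, Σy = 377, Σx² = 22568, Σy² = 24667, Σxy = 23168
nΣxy − ΣxΣy = 139008 − 135720 = 3288
nΣx² − (Σx)² = 135408 − 129600 = 5808; nΣy² − (Σy)² = 148002 − 142129 = 5873
r = 3288 / √(5808 × 5873) = 3288 / 5840.4096 ≈ 0.563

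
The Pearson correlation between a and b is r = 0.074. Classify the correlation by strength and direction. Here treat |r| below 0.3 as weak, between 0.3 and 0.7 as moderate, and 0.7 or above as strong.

r = 0.074 > 0 so the relationship is positive.
|r| = 0.074, which falls in the weak range.

weak positive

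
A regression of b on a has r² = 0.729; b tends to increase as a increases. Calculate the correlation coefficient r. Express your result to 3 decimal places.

0.854

|r| = √0.729 = 0.854
The association is positive, so r = 0.854.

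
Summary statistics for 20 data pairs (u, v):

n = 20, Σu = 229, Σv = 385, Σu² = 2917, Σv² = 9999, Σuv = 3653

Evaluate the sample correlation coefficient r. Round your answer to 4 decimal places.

-0.8645

r = (nΣuv − ΣuΣv) / √[(nΣu² − (Σu)²)(nΣv² − (Σv)²)]
Numerator: 20×3653 − 229×385 = -15105
Denominator: √[(58340 − 52441)(199980 − 148225)] = √[5899 × 51755] = 17472.9146
r = -15105 / 17472.9146 ≈ -0.8645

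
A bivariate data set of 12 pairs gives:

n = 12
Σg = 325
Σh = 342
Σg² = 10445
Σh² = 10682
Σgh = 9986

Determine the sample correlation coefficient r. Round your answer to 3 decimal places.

r = (nΣgh − ΣgΣh) / √[(nΣg² − (Σg)²)(nΣh² − (Σh)²)]
Numerator: 12×9986 − 325×342 = 8682
Denominator: √[(125340 − 105625)(128184 − 116964)] = √[19715 × 11220] = 14872.8713
r = 8682 / 14872.8713 ≈ 0.584

0.584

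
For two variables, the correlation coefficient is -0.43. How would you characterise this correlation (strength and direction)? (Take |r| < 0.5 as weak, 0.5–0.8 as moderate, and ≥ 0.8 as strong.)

r = -0.43 < 0 so the relationship is negative.
|r| = 0.43, which falls in the weak range.

weak negative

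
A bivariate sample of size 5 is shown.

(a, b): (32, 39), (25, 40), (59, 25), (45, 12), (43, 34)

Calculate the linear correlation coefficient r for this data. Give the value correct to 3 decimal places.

n = 5, Σa = 204, Σb = 150, Σa² = 9004, Σb² = 5046, Σab = 5725
nΣab − ΣaΣb = 28625 − 30600 = -1975
nΣa² − (Σa)² = 45020 − 41616 = 3404; nΣb² − (Σb)² = 25230 − 22500 = 2730
r = -1975 / √(3404 × 2730) = -1975 / 3048.4291 ≈ -0.648

-0.648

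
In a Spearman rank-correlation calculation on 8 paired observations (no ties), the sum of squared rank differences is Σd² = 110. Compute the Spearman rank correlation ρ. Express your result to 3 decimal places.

-0.310

ρ = 1 − 6Σd² / [n(n²−1)] = 1 − 6×110 / (8×63)
  = 1 − 660/504 = 1 − 1.3095 ≈ -0.310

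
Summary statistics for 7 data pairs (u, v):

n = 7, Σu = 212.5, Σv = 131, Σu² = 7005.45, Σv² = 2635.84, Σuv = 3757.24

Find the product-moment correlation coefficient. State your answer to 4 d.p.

-0.6868

r = (nΣuv − ΣuΣv) / √[(nΣu² − (Σu)²)(nΣv² − (Σv)²)]
Numerator: 7×3757.24 − 212.5×131 = -1536.82
Denominator: √[(49038.15 − 45156.25)(18450.88 − 17161)] = √[3881.9 × 1289.88] = 2237.6741
r = -1536.82 / 2237.6741 ≈ -0.6868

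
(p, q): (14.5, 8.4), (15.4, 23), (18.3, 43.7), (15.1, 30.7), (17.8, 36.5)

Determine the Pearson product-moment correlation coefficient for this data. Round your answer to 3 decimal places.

0.872

n = 5, Σp = 81.1, Σq = 142.3, Σp² = 1327.15, Σq² = 4783.99, Σpq = 2388.98
nΣpq − ΣpΣq = 11944.9 − 11540.53 = 404.37
nΣp² − (Σp)² = 6635.75 − 6577.21 = 58.54; nΣq² − (Σq)² = 23919.95 − 20249.29 = 3670.66
r = 404.37 / √(58.54 × 3670.66) = 404.37 / 463.5520 ≈ 0.872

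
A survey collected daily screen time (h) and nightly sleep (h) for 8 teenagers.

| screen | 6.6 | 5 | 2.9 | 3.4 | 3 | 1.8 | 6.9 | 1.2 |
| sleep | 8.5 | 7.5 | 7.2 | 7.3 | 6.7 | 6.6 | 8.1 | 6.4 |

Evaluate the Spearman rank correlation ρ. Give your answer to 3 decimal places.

Rank screen: 7, 6, 3, 5, 4, 2, 8, 1
Rank sleep: 8, 6, 4, 5, 3, 2, 7, 1
d = rank(screen) − rank(sleep): -1, 0, -1, 0, 1, 0, 1, 0; Σd² = 4
ρ = 1 − 6Σd² / [n(n²−1)] = 1 − 6×4 / (8×63) = 1 − 24/504 ≈ 0.952

0.952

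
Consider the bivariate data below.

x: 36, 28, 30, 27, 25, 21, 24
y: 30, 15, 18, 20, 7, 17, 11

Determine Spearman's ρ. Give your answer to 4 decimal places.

Rank x: 7, 5, 6, 4, 3, 1, 2
Rank y: 7, 3, 5, 6, 1, 4, 2
d = rank(x) − rank(y): 0, 2, 1, -2, 2, -3, 0; Σd² = 22
ρ = 1 − 6Σd² / [n(n²−1)] = 1 − 6×22 / (7×48) = 1 − 132/336 ≈ 0.6071

0.6071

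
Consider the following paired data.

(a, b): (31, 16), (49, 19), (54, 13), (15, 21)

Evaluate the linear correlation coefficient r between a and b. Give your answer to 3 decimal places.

-0.675

n = 4, Σa = 149, Σb = 69, Σa² = 6503, Σb² = 1227, Σab = 2444
nΣab − ΣaΣb = 9776 − 10281 = -505
nΣa² − (Σa)² = 26012 − 22201 = 3811; nΣb² − (Σb)² = 4908 − 4761 = 147
r = -505 / √(3811 × 147) = -505 / 748.4765 ≈ -0.675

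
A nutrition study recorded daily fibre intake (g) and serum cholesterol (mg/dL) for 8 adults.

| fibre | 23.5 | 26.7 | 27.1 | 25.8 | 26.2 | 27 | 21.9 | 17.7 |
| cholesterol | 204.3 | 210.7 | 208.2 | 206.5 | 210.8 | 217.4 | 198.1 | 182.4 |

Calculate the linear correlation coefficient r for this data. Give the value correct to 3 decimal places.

0.960

n = 8, Σx = 195.9, Σy = 1638.4, Σx² = 4873.53, Σy² = 336335.24, Σxy = 40356.29
nΣxy − ΣxΣy = 322850.32 − 320962.56 = 1887.76
nΣx² − (Σx)² = 38988.24 − 38376.81 = 611.43; nΣy² − (Σy)² = 2690681.92 − 2684354.56 = 6327.36
r = 1887.76 / √(611.43 × 6327.36) = 1887.76 / 1966.9107 ≈ 0.960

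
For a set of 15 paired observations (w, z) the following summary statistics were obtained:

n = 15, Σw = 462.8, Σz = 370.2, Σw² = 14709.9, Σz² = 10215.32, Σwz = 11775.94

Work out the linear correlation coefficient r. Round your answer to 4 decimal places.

r = (nΣwz − ΣwΣz) / √[(nΣw² − (Σw)²)(nΣz² − (Σz)²)]
Numerator: 15×11775.94 − 462.8×370.2 = 5310.54
Denominator: √[(220648.5 − 214183.84)(153229.8 − 137048.04)] = √[6464.66 × 16181.76] = 10227.8823
r = 5310.54 / 10227.8823 ≈ 0.5192

0.5192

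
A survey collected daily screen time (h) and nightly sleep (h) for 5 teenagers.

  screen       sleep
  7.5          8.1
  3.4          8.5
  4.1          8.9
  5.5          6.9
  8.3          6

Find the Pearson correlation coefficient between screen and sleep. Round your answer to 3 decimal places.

-0.718

n = 5, Σx = 28.8, Σy = 38.4, Σx² = 183.76, Σy² = 300.68, Σxy = 213.89
nΣxy − ΣxΣy = 1069.45 − 1105.92 = -36.47
nΣx² − (Σx)² = 918.8 − 829.44 = 89.36; nΣy² − (Σy)² = 1503.4 − 1474.56 = 28.84
r = -36.47 / √(89.36 × 28.84) = -36.47 / 50.7656 ≈ -0.718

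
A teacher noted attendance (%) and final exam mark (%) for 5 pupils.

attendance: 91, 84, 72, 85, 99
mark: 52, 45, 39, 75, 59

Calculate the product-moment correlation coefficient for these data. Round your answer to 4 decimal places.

0.4733

n = 5, Σx = 431, Σy = 270, Σx² = 37547, Σy² = 15356, Σxy = 23536
nΣxy − ΣxΣy = 117680 − 116370 = 1310
nΣx² − (Σx)² = 187735 − 185761 = 1974; nΣy² − (Σy)² = 76780 − 72900 = 3880
r = 1310 / √(1974 × 3880) = 1310 / 2767.5115 ≈ 0.4733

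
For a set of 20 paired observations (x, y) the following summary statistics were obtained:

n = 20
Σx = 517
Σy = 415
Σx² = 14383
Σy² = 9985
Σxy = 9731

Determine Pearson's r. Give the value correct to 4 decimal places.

-0.8426

r = (nΣxy − ΣxΣy) / √[(nΣx² − (Σx)²)(nΣy² − (Σy)²)]
Numerator: 20×9731 − 517×415 = -19935
Denominator: √[(287660 − 267289)(199700 − 172225)] = √[20371 × 27475] = 23657.8364
r = -19935 / 23657.8364 ≈ -0.8426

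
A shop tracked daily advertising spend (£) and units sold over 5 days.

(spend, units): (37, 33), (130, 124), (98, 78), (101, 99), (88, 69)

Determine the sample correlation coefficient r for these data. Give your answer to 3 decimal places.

n = 5, Σx = 454, Σy = 403, Σx² = 45818, Σy² = 37111, Σxy = 41056
nΣxy − ΣxΣy = 205280 − 182962 = 22318
nΣx² − (Σx)² = 229090 − 206116 = 22974; nΣy² − (Σy)² = 185555 − 162409 = 23146
r = 22318 / √(22974 × 23146) = 22318 / 23059.8396 ≈ 0.968

0.968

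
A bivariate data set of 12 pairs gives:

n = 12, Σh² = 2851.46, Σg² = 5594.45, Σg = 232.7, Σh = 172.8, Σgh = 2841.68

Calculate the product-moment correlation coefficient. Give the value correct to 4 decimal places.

-0.8123

r = (nΣgh − ΣgΣh) / √[(nΣg² − (Σg)²)(nΣh² − (Σh)²)]
Numerator: 12×2841.68 − 232.7×172.8 = -6110.4
Denominator: √[(67133.4 − 54149.29)(34217.52 − 29859.84)] = √[12984.11 × 4357.68] = 7522.0075
r = -6110.4 / 7522.0075 ≈ -0.8123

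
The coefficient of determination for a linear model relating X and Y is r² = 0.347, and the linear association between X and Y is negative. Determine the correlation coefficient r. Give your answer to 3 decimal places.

|r| = √0.347 = 0.589
The association is negative, so r = −0.589.

-0.589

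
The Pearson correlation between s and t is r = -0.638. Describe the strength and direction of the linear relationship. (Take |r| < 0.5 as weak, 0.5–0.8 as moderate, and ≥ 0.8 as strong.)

r = -0.638 < 0 so the relationship is negative.
|r| = 0.638, which falls in the moderate range.

moderate negative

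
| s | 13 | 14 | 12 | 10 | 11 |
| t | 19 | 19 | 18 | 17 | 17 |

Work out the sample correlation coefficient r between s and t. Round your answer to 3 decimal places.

0.949

n = 5, Σs = 60, Σt = 90, Σs² = 730, Σt² = 1624, Σst = 1086
nΣst − ΣsΣt = 5430 − 5400 = 30
nΣs² − (Σs)² = 3650 − 3600 = 50; nΣt² − (Σt)² = 8120 − 8100 = 20
r = 30 / √(50 × 20) = 30 / 31.6228 ≈ 0.949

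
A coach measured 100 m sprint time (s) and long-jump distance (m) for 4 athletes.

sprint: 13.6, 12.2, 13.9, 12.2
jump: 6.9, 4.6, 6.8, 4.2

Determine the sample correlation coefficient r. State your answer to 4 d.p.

0.9799

n = 4, Σx = 51.9, Σy = 22.5, Σx² = 675.85, Σy² = 132.65, Σxy = 295.72
nΣxy − ΣxΣy = 1182.88 − 1167.75 = 15.13
nΣx² − (Σx)² = 2703.4 − 2693.61 = 9.79; nΣy² − (Σy)² = 530.6 − 506.25 = 24.35
r = 15.13 / √(9.79 × 24.35) = 15.13 / 15.4398 ≈ 0.9799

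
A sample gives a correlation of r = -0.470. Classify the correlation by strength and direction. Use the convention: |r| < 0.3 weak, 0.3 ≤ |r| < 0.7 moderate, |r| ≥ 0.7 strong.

r = -0.470 < 0 so the relationship is negative.
|r| = 0.470, which falls in the moderate range.

moderate negative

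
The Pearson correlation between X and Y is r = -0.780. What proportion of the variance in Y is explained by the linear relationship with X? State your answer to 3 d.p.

0.608

r² = (-0.780)² = 0.608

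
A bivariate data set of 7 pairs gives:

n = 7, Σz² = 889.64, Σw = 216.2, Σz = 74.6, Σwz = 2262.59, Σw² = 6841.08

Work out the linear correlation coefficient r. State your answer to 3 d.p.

-0.333

r = (nΣwz − ΣwΣz) / √[(nΣw² − (Σw)²)(nΣz² − (Σz)²)]
Numerator: 7×2262.59 − 216.2×74.6 = -290.39
Denominator: √[(47887.56 − 46742.44)(6227.48 − 5565.16)] = √[1145.12 × 662.32] = 870.8822
r = -290.39 / 870.8822 ≈ -0.333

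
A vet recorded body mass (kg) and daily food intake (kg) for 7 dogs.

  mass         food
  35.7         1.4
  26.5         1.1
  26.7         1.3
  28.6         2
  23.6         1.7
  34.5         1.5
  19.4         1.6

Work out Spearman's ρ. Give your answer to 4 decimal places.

-0.1429

Rank mass: 7, 3, 4, 5, 2, 6, 1
Rank food: 3, 1, 2, 7, 6, 4, 5
d = rank(mass) − rank(food): 4, 2, 2, -2, -4, 2, -4; Σd² = 64
ρ = 1 − 6Σd² / [n(n²−1)] = 1 − 6×64 / (7×48) = 1 − 384/336 ≈ -0.1429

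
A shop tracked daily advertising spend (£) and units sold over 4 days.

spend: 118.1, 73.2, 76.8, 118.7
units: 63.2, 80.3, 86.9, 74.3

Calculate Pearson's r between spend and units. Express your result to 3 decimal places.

n = 4, Σx = 386.8, Σy = 304.7, Σx² = 39293.78, Σy² = 23514.43, Σxy = 28835.21
nΣxy − ΣxΣy = 115340.84 − 117857.96 = -2517.12
nΣx² − (Σx)² = 157175.12 − 149614.24 = 7560.88; nΣy² − (Σy)² = 94057.72 − 92842.09 = 1215.63
r = -2517.12 / √(7560.88 × 1215.63) = -2517.12 / 3031.7046 ≈ -0.830

-0.830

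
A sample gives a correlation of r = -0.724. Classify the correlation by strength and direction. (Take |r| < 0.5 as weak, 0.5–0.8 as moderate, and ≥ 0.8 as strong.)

r = -0.724 < 0 so the relationship is negative.
|r| = 0.724, which falls in the moderate range.

moderate negative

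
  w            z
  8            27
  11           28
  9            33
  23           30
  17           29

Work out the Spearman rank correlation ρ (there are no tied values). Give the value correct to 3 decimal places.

Rank w: 1, 3, 2, 5, 4
Rank z: 1, 2, 5, 4, 3
d = rank(w) − rank(z): 0, 1, -3, 1, 1; Σd² = 12
ρ = 1 − 6Σd² / [n(n²−1)] = 1 − 6×12 / (5×24) = 1 − 72/120 ≈ 0.400

0.400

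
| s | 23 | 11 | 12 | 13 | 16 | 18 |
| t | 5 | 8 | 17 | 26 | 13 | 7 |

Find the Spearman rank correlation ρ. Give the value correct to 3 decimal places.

-0.600

Rank s: 6, 1, 2, 3, 4, 5
Rank t: 1, 3, 5, 6, 4, 2
d = rank(s) − rank(t): 5, -2, -3, -3, 0, 3; Σd² = 56
ρ = 1 − 6Σd² / [n(n²−1)] = 1 − 6×56 / (6×35) = 1 − 336/210 ≈ -0.600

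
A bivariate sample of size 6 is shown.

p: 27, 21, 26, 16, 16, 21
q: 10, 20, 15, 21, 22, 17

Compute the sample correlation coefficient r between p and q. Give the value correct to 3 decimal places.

n = 6, Σp = 127, Σq = 105, Σp² = 2799, Σq² = 1939, Σpq = 2125
nΣpq − ΣpΣq = 12750 − 13335 = -585
nΣp² − (Σp)² = 16794 − 16129 = 665; nΣq² − (Σq)² = 11634 − 11025 = 609
r = -585 / √(665 × 609) = -585 / 636.3843 ≈ -0.919

-0.919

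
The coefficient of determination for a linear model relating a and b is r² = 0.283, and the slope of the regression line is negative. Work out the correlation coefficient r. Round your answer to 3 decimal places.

-0.532

|r| = √0.283 = 0.532
The association is negative, so r = −0.532.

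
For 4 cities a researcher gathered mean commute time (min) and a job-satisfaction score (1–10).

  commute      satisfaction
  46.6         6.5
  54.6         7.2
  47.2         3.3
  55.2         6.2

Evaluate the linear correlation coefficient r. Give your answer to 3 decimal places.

n = 4, Σx = 203.6, Σy = 23.2, Σx² = 10427.6, Σy² = 143.42, Σxy = 1194.02
nΣxy − ΣxΣy = 4776.08 − 4723.52 = 52.56
nΣx² − (Σx)² = 41710.4 − 41452.96 = 257.44; nΣy² − (Σy)² = 573.68 − 538.24 = 35.44
r = 52.56 / √(257.44 × 35.44) = 52.56 / 95.5179 ≈ 0.550

0.550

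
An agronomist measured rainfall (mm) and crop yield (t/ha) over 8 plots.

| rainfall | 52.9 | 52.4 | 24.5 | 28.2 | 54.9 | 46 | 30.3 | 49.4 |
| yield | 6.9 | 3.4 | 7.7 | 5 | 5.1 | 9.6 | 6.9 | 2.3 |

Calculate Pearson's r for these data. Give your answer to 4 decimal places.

-0.3261

n = 8, Σx = 338.6, Σy = 46.9, Σx² = 15428.12, Σy² = 314.53, Σxy = 1917.1
nΣxy − ΣxΣy = 15336.8 − 15880.34 = -543.54
nΣx² − (Σx)² = 123424.96 − 114649.96 = 8775; nΣy² − (Σy)² = 2516.24 − 2199.61 = 316.63
r = -543.54 / √(8775 × 316.63) = -543.54 / 1666.8618 ≈ -0.3261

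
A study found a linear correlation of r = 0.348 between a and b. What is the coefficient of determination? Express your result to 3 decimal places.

0.121

r² = (0.348)² = 0.121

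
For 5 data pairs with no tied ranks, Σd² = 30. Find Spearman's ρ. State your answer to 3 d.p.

ρ = 1 − 6Σd² / [n(n²−1)] = 1 − 6×30 / (5×24)
  = 1 − 180/120 = 1 − 1.5000 ≈ -0.500

-0.500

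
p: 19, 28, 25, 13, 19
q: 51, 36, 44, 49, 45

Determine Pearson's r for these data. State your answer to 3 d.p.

n = 5, Σp = 104, Σq = 225, Σp² = 2300, Σq² = 10259, Σpq = 4569
nΣpq − ΣpΣq = 22845 − 23400 = -555
nΣp² − (Σp)² = 11500 − 10816 = 684; nΣq² − (Σq)² = 51295 − 50625 = 670
r = -555 / √(684 × 670) = -555 / 676.9638 ≈ -0.820

-0.820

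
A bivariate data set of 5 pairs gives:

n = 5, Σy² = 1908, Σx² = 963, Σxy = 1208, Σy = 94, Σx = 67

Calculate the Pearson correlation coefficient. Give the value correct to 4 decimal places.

r = (nΣxy − ΣxΣy) / √[(nΣx² − (Σx)²)(nΣy² − (Σy)²)]
Numerator: 5×1208 − 67×94 = -258
Denominator: √[(4815 − 4489)(9540 − 8836)] = √[326 × 704] = 479.0658
r = -258 / 479.0658 ≈ -0.5385

-0.5385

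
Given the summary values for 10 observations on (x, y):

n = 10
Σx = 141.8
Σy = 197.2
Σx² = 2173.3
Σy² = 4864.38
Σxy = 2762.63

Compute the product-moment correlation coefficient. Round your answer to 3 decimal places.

-0.085

r = (nΣxy − ΣxΣy) / √[(nΣx² − (Σx)²)(nΣy² − (Σy)²)]
Numerator: 10×2762.63 − 141.8×197.2 = -336.66
Denominator: √[(21733 − 20107.24)(48643.8 − 38887.84)] = √[1625.76 × 9755.96] = 3982.5682
r = -336.66 / 3982.5682 ≈ -0.085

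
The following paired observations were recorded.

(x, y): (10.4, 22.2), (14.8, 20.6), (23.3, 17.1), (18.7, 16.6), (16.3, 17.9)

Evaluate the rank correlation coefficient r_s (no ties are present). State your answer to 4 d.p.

Rank x: 1, 2, 5, 4, 3
Rank y: 5, 4, 2, 1, 3
d = rank(x) − rank(y): -4, -2, 3, 3, 0; Σd² = 38
ρ = 1 − 6Σd² / [n(n²−1)] = 1 − 6×38 / (5×24) = 1 − 228/120 ≈ -0.9000

-0.9000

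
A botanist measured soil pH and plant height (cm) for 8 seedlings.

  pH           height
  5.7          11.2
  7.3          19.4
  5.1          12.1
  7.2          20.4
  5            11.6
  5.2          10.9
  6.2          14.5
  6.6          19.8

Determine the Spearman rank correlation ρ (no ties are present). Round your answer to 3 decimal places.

0.738

Rank pH: 4, 8, 2, 7, 1, 3, 5, 6
Rank height: 2, 6, 4, 8, 3, 1, 5, 7
d = rank(pH) − rank(height): 2, 2, -2, -1, -2, 2, 0, -1; Σd² = 22
ρ = 1 − 6Σd² / [n(n²−1)] = 1 − 6×22 / (8×63) = 1 − 132/504 ≈ 0.738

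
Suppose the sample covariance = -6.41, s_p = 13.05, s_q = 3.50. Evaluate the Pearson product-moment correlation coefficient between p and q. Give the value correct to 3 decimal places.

-0.140

r = Cov(p,q) / (s_p · s_q) = -6.41 / (13.05 × 3.50)
  = -6.41 / 45.6750 ≈ -0.140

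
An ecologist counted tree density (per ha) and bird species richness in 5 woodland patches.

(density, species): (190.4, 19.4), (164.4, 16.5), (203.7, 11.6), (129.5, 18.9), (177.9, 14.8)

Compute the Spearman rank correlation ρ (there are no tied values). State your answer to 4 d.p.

Rank density: 4, 2, 5, 1, 3
Rank species: 5, 3, 1, 4, 2
d = rank(density) − rank(species): -1, -1, 4, -3, 1; Σd² = 28
ρ = 1 − 6Σd² / [n(n²−1)] = 1 − 6×28 / (5×24) = 1 − 168/120 ≈ -0.4000

-0.4000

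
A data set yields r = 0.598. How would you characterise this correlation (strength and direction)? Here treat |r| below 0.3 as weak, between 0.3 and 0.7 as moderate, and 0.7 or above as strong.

moderate positive

r = 0.598 > 0 so the relationship is positive.
|r| = 0.598, which falls in the moderate range.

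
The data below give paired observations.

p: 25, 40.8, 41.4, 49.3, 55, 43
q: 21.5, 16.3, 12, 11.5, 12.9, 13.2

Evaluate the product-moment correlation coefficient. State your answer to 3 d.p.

-0.854

n = 6, Σp = 254.5, Σq = 87.4, Σp² = 11308.09, Σq² = 1344.84, Σpq = 3543.39
nΣpq − ΣpΣq = 21260.34 − 22243.3 = -982.96
nΣp² − (Σp)² = 67848.54 − 64770.25 = 3078.29; nΣq² − (Σq)² = 8069.04 − 7638.76 = 430.28
r = -982.96 / √(3078.29 × 430.28) = -982.96 / 1150.8808 ≈ -0.854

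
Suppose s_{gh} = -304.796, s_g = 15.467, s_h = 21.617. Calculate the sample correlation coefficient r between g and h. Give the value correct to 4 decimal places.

r = Cov(g,h) / (s_g · s_h) = -304.796 / (15.467 × 21.617)
  = -304.796 / 334.3501 ≈ -0.9116

-0.9116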